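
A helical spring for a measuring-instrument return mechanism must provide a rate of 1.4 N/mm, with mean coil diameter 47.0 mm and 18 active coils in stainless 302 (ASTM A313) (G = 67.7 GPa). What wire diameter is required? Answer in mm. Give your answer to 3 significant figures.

4.19 mm

d = (8D³N_a·k / G)^(1/4) = (8·47.0³·18·1.4 / (67.7×10³))^0.25
  = (309.17)^0.25 = 4.1932 mm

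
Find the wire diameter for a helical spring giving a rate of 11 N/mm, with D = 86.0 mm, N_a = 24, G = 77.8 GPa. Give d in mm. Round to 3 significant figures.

d = (8D³N_a·k / G)^(1/4) = (8·86.0³·24·11 / (77.8×10³))^0.25
  = (17267)^0.25 = 11.4631 mm

11.5 mm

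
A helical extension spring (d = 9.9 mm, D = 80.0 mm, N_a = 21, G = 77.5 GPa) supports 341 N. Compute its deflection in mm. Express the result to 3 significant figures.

39.4 mm

k = Gd⁴/(8D³N_a) = (77.5×10³)(9.9⁴)/(8·80.0³·21) = 8.6549 N/mm
δ = F/k = 341 / 8.6549 = 39.4 mm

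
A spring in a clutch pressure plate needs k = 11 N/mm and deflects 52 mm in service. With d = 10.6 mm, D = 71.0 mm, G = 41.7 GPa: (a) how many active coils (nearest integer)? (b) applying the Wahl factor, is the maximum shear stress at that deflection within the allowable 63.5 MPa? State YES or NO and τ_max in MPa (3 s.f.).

(a) 17 coils; (b) NO, τ_max = 104 MPa

N_a = Gd⁴/(8D³k) = (41.7×10³)(10.6⁴)/(8·71.0³·11) = 16.71 → N_a = 17
Actual rate k = Gd⁴/(8D³·17) = 10.815 N/mm
Working load F = kδ = 10.815·52 = 562.4 N
C = 71.0/10.6 = 6.6981; K_W = (4C−1)/(4C−4)+0.615/C = 1.2234
τ_max = K_W·8FD/(πd³) = 1.2234·85.375 = 104.45 MPa
τ_max > 63.5 MPa → exceeds allowable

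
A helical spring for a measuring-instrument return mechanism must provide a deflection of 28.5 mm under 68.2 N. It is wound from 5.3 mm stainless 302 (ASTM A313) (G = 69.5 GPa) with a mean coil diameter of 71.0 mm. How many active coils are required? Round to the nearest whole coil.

8

Required rate k = F/δ = 68.2/28.5 = 2.393 N/mm
N_a = Gd⁴/(8D³k) = (69.5×10³ × 5.3⁴)/(8 × 71.0³ × 2.393)
    = 5.48388e+07 / 6.8518e+06 = 8.004 → 8 coils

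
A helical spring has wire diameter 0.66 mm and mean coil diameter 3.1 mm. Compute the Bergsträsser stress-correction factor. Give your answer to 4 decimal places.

1.3167

C = D/d = 3.1/0.66 = 4.6970
K_B = (4C+2)/(4C−3) = 20.788/15.788 = 1.3167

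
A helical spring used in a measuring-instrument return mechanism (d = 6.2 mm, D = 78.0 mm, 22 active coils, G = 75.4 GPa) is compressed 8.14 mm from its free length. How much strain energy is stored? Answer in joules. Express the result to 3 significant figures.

0.0442 J

k = Gd⁴/(8D³N_a) = (75.4×10³)(6.2⁴)/(8·78.0³·22) = 1.334 N/mm
U = ½kδ² = 0.5 × 1.334 × 8.14² = 44.194 N·mm = 0.044194 J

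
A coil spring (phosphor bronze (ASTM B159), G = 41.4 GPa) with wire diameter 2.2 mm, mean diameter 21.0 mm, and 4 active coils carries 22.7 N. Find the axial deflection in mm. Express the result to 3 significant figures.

k = Gd⁴/(8D³N_a) = (41.4×10³)(2.2⁴)/(8·21.0³·4) = 3.2725 N/mm
δ = F/k = 22.7 / 3.2725 = 6.9365 mm

6.94 mm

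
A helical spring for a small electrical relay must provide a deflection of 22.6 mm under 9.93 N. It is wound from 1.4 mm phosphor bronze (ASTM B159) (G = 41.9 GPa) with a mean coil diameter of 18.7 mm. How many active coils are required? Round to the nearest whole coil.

7

Required rate k = F/δ = 9.93/22.6 = 0.43938 N/mm
N_a = Gd⁴/(8D³k) = (41.9×10³ × 1.4⁴)/(8 × 18.7³ × 0.43938)
    = 160963 / 22985.6 = 7.003 → 7 coils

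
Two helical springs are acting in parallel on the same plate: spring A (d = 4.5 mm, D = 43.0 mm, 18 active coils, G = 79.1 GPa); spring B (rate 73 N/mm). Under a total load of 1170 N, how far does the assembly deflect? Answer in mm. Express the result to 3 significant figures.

k_A = Gd⁴/(8D³N_a) = (79.1×10³)(4.5⁴)/(8·43.0³·18) = 2.8331 N/mm
Parallel: k_eq = 2.8331 + 73 = 75.833 N/mm
δ = F/k_eq = 1170/75.833 = 15.429 mm

15.4 mm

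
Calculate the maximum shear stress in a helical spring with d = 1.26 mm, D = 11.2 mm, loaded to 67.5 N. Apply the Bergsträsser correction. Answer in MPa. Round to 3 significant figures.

1110 MPa

Spring index C = D/d = 11.2/1.26 = 8.8889
K_B = (4C+2)/(4C−3) = 37.556/32.556 = 1.1536
τ₀ = 8FD/(πd³) = 8·67.5·11.2/(π·1.26³) = 6048/6.2844 = 962.39 MPa
τ_max = K·τ₀ = 1.1536 × 962.39 = 1110.2 MPa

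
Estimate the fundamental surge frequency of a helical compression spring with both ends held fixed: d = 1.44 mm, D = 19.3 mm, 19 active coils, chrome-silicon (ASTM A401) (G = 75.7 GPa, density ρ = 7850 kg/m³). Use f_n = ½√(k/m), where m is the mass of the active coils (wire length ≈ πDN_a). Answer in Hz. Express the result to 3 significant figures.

71.1 Hz

k = Gd⁴/(8D³N_a) = (75.7×10³)(1.44⁴)/(8·19.3³·19) = 0.29787 N/mm = 297.87 N/m
Wire length L = πDN_a = π·19.3·19 = 1152 mm
m = ρ·(πd²/4)·L = 7850 × 1.6286×10⁻⁶ m² × 1.152 m = 0.014728 kg
f_n = ½√(k/m) = 0.5·√(297.87/0.014728) = 0.5·√(20225) = 71.107 Hz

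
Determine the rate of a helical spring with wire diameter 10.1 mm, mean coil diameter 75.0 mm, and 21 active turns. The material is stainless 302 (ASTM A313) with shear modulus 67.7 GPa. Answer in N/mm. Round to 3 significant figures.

9.94 N/mm

k = Gd⁴/(8D³N_a) = (67.7×10³ × 10.1⁴) / (8 × 75.0³ × 21)
  = 7.04489e+08 / 7.0875e+07 = 9.9399 N/mm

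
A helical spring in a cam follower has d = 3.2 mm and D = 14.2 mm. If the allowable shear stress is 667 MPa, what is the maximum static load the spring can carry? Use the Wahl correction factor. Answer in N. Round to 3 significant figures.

445 N

C = D/d = 14.2/3.2 = 4.4375
K_W = (4C−1)/(4C−4) + 0.615/C = 16.750/13.750 + 0.1386 = 1.3568
τ_max = K·8FD/(πd³) → F_max = τ_allow·πd³/(8DK)
F_max = 667·π·3.2³/(8·14.2·1.3568) = 68663/154.13 = 445.49 N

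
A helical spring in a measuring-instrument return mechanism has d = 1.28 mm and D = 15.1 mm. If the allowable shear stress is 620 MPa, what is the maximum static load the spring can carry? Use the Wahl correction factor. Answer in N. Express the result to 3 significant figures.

C = D/d = 15.1/1.28 = 11.7969
K_W = (4C−1)/(4C−4) + 0.615/C = 46.188/43.188 + 0.0521 = 1.1216
τ_max = K·8FD/(πd³) → F_max = τ_allow·πd³/(8DK)
F_max = 620·π·1.28³/(8·15.1·1.1216) = 4084.8/135.49 = 30.149 N

30.1 N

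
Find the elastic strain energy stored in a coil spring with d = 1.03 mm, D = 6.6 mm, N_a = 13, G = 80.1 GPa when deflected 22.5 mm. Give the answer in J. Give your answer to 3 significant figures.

k = Gd⁴/(8D³N_a) = (80.1×10³)(1.03⁴)/(8·6.6³·13) = 3.0152 N/mm
U = ½kδ² = 0.5 × 3.0152 × 22.5² = 763.22 N·mm = 0.76322 J

0.763 J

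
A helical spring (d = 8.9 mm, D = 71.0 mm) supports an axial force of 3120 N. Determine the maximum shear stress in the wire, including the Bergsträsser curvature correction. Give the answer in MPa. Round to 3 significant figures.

Spring index C = D/d = 71.0/8.9 = 7.9775
K_B = (4C+2)/(4C−3) = 33.910/28.910 = 1.1729
τ₀ = 8FD/(πd³) = 8·3120·71.0/(π·8.9³) = 1.77216e+06/2214.7 = 800.17 MPa
τ_max = K·τ₀ = 1.1729 × 800.17 = 938.56 MPa

939 MPa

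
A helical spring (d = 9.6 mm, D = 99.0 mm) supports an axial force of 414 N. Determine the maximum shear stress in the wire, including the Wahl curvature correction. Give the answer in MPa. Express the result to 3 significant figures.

Spring index C = D/d = 99.0/9.6 = 10.3125
K_W = (4C−1)/(4C−4) + 0.615/C = 40.250/37.250 + 0.0596 = 1.1402
τ₀ = 8FD/(πd³) = 8·414·99.0/(π·9.6³) = 327888/2779.5 = 117.97 MPa
τ_max = K·τ₀ = 1.1402 × 117.97 = 134.5 MPa

135 MPa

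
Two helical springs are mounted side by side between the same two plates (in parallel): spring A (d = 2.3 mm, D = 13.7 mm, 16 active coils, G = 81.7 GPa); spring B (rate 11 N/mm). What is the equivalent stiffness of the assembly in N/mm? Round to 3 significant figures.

17.9 N/mm

k_A = Gd⁴/(8D³N_a) = (81.7×10³)(2.3⁴)/(8·13.7³·16) = 6.9464 N/mm
Parallel: k_eq = 6.9464 + 11 = 17.946 N/mm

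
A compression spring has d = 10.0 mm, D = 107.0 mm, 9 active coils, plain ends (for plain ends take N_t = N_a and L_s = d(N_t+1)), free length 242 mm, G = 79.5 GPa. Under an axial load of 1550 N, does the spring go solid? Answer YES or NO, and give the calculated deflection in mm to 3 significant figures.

YES, δ = 172 mm

k = Gd⁴/(8D³N_a) = (79.5×10³)(10.0⁴)/(8·107.0³·9) = 9.0133 N/mm
N_t = 9; L_s = 10.0·10 = 100 mm; δ_solid = L₀ − L_s = 242 − 100 = 142 mm
δ = F/k = 1550/9.0133 = 171.97 mm
δ ≥ δ_solid → spring goes solid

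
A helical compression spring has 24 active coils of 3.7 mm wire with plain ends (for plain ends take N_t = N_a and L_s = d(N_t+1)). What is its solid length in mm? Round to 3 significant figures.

92.5 mm

plain ends: N_t = N_a = 24
L_s = d·(N_t+1) = 3.7 × 25 = 92.5 mm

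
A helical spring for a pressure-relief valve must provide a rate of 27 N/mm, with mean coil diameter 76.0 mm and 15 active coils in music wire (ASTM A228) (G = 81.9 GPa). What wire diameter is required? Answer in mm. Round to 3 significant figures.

d = (8D³N_a·k / G)^(1/4) = (8·76.0³·15·27 / (81.9×10³))^0.25
  = (17366)^0.25 = 11.4796 mm

11.5 mm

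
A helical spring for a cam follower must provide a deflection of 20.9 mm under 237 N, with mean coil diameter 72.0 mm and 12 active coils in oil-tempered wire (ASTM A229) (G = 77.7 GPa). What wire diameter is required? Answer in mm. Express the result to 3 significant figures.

8.50 mm

Required rate k = F/δ = 237/20.9 = 11.34 N/mm
d = (8D³N_a·k / G)^(1/4) = (8·72.0³·12·11.34 / (77.7×10³))^0.25
  = (5229.4)^0.25 = 8.5038 mm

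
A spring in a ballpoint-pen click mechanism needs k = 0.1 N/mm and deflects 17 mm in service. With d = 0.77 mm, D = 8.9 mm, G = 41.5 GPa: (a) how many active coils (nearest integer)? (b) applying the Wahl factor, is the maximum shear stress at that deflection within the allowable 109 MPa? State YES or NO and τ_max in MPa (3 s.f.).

N_a = Gd⁴/(8D³k) = (41.5×10³)(0.77⁴)/(8·8.9³·0.1) = 25.87 → N_a = 26
Actual rate k = Gd⁴/(8D³·26) = 0.09949 N/mm
Working load F = kδ = 0.09949·17 = 1.6913 N
C = 8.9/0.77 = 11.5584; K_W = (4C−1)/(4C−4)+0.615/C = 1.1242
τ_max = K_W·8FD/(πd³) = 1.1242·83.962 = 94.394 MPa
τ_max ≤ 109 MPa → acceptable

(a) 26 coils; (b) YES, τ_max = 94.4 MPa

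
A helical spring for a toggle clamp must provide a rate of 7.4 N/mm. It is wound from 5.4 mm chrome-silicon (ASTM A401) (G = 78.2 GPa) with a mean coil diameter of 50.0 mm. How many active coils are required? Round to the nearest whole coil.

9

N_a = Gd⁴/(8D³k) = (78.2×10³ × 5.4⁴)/(8 × 50.0³ × 7.4)
    = 6.64939e+07 / 7.4e+06 = 8.986 → 9 coils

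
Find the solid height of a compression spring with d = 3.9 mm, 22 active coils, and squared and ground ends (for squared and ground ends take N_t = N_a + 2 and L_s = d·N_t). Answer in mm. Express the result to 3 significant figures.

squared and ground ends: N_t = N_a + 2 = 22 + 2 = 24
L_s = d·N_t = 3.9 × 24 = 93.6 mm

93.6 mm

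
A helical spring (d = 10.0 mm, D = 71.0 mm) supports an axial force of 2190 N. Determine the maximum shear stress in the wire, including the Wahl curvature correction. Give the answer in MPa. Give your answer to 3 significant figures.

479 MPa

Spring index C = D/d = 71.0/10.0 = 7.1000
K_W = (4C−1)/(4C−4) + 0.615/C = 27.400/24.400 + 0.0866 = 1.2096
τ₀ = 8FD/(πd³) = 8·2190·71.0/(π·10.0³) = 1.24392e+06/3141.6 = 395.95 MPa
τ_max = K·τ₀ = 1.2096 × 395.95 = 478.93 MPa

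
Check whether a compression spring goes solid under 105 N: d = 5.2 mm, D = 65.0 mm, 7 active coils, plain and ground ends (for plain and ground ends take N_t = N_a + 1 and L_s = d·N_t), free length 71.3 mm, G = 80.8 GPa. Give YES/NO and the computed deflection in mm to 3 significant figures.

k = Gd⁴/(8D³N_a) = (80.8×10³)(5.2⁴)/(8·65.0³·7) = 3.8415 N/mm
N_t = 8; L_s = 5.2·8 = 41.6 mm; δ_solid = L₀ − L_s = 71.3 − 41.6 = 29.7 mm
δ = F/k = 105/3.8415 = 27.333 mm
δ < δ_solid → spring does not go solid

NO, δ = 27.3 mm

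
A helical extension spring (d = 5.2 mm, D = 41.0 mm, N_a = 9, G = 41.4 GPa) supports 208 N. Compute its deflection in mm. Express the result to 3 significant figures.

34.1 mm

k = Gd⁴/(8D³N_a) = (41.4×10³)(5.2⁴)/(8·41.0³·9) = 6.1 N/mm
δ = F/k = 208 / 6.1 = 34.098 mm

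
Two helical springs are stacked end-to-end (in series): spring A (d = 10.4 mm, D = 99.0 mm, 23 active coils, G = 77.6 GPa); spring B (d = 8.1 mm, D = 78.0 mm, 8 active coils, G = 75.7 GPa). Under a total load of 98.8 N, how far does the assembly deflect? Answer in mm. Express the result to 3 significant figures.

k_A = Gd⁴/(8D³N_a) = (77.6×10³)(10.4⁴)/(8·99.0³·23) = 5.0848 N/mm
k_B = Gd⁴/(8D³N_a) = (75.7×10³)(8.1⁴)/(8·78.0³·8) = 10.729 N/mm
Series: 1/k_eq = 1/5.0848 + 1/10.729 = 0.28987; k_eq = 3.4498 N/mm
δ = F/k_eq = 98.8/3.4498 = 28.639 mm

28.6 mm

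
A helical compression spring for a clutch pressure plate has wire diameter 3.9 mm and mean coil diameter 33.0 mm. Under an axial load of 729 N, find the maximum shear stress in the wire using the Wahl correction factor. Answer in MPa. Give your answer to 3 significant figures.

1210 MPa

Spring index C = D/d = 33.0/3.9 = 8.4615
K_W = (4C−1)/(4C−4) + 0.615/C = 32.846/29.846 + 0.0727 = 1.1732
τ₀ = 8FD/(πd³) = 8·729·33.0/(π·3.9³) = 192456/186.36 = 1032.7 MPa
τ_max = K·τ₀ = 1.1732 × 1032.7 = 1211.6 MPa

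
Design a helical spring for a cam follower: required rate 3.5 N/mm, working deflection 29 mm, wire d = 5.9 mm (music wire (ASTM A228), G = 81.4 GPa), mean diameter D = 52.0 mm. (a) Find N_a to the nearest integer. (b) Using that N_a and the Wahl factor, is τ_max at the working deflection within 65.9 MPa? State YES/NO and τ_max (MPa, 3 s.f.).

(a) 25 coils; (b) NO, τ_max = 76.5 MPa

N_a = Gd⁴/(8D³k) = (81.4×10³)(5.9⁴)/(8·52.0³·3.5) = 25.05 → N_a = 25
Actual rate k = Gd⁴/(8D³·25) = 3.5075 N/mm
Working load F = kδ = 3.5075·29 = 101.72 N
C = 52.0/5.9 = 8.8136; K_W = (4C−1)/(4C−4)+0.615/C = 1.1658
τ_max = K_W·8FD/(πd³) = 1.1658·65.581 = 76.452 MPa
τ_max > 65.9 MPa → exceeds allowable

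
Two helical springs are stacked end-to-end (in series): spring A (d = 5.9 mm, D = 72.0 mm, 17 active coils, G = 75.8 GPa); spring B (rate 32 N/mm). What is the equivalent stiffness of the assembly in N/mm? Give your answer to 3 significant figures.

k_A = Gd⁴/(8D³N_a) = (75.8×10³)(5.9⁴)/(8·72.0³·17) = 1.8094 N/mm
Series: 1/k_eq = 1/1.8094 + 1/32 = 0.58391; k_eq = 1.7126 N/mm

1.71 N/mm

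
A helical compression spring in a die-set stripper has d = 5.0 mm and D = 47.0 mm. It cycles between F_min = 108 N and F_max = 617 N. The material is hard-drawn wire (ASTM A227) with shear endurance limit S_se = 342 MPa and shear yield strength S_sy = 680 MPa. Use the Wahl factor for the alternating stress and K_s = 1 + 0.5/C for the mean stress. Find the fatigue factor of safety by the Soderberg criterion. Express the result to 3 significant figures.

C = D/d = 47.0/5.0 = 9.4000; K_W = (4C−1)/(4C−4)+0.615/C = 1.1547; K_s = 1+0.5/C = 1.0532
F_a = (F_max−F_min)/2 = 254.5 N; F_m = (F_max+F_min)/2 = 362.5 N
τ_a = K_W·8F_aD/(πd³) = 1.1547 × 243.68 = 281.38 MPa
τ_m = K_s·8F_mD/(πd³) = 1.0532 × 347.09 = 365.55 MPa
Soderberg: 1/n_f = τ_a/S_se + τ_m/S_sy = 281.38/342 + 365.55/680 = 0.82274 + 0.53757 = 1.3603
n_f = 1/1.3603 = 0.7351

0.735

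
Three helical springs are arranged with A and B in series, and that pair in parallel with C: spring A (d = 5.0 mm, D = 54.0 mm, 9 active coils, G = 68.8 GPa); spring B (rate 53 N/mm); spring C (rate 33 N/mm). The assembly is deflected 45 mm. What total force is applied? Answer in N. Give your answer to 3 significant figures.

k_A = Gd⁴/(8D³N_a) = (68.8×10³)(5.0⁴)/(8·54.0³·9) = 3.7928 N/mm
Springs A,B series: k_AB = 1/(1/3.7928+1/53) = 3.5395 N/mm; parallel with C: k_eq = 3.5395+33 = 36.539 N/mm
F = k_eq·δ = 36.539·45 = 1644.3 N

1640 N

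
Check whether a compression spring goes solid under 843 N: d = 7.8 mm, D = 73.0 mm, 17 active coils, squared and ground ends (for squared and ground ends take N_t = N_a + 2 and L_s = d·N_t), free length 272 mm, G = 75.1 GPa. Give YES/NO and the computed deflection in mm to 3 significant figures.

k = Gd⁴/(8D³N_a) = (75.1×10³)(7.8⁴)/(8·73.0³·17) = 5.2543 N/mm
N_t = 19; L_s = 7.8·19 = 148.2 mm; δ_solid = L₀ − L_s = 272 − 148.2 = 123.8 mm
δ = F/k = 843/5.2543 = 160.44 mm
δ ≥ δ_solid → spring goes solid

YES, δ = 160 mm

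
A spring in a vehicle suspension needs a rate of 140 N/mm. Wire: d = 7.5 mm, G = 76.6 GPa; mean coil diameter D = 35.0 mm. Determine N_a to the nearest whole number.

N_a = Gd⁴/(8D³k) = (76.6×10³ × 7.5⁴)/(8 × 35.0³ × 140)
    = 2.42367e+08 / 4.802e+07 = 5.047 → 5 coils

5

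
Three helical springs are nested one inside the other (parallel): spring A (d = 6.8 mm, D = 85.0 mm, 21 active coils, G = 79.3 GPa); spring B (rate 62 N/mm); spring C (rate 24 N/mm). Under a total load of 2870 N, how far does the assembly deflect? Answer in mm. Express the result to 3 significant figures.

k_A = Gd⁴/(8D³N_a) = (79.3×10³)(6.8⁴)/(8·85.0³·21) = 1.6434 N/mm
Parallel: k_eq = 1.6434 + 62 + 24 = 87.643 N/mm
δ = F/k_eq = 2870/87.643 = 32.746 mm

32.7 mm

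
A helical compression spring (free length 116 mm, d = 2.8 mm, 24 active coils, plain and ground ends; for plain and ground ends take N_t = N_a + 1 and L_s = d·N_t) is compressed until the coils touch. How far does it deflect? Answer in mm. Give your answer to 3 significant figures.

46.0 mm

N_t = 25; L_s = 2.8·25 = 70 mm
δ_solid = L₀ − L_s = 116 − 70 = 46 mm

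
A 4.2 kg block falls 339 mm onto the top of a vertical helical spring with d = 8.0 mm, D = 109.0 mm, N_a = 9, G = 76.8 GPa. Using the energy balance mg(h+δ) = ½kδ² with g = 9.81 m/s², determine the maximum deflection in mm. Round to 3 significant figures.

k = Gd⁴/(8D³N_a) = (76.8×10³)(8.0⁴)/(8·109.0³·9) = 3.3737 N/mm
W = mg = 4.2 × 9.81 = 41.202 N
½kδ² − Wδ − Wh = 0 → δ = (W + √(W² + 2kWh))/k
δ = (41.202 + √(1697.6 + 94244.8))/3.3737 = (41.202 + 309.75)/3.3737 = 104.02 mm

104 mm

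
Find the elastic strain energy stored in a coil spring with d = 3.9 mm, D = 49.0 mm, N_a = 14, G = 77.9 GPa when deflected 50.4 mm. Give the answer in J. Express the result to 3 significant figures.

k = Gd⁴/(8D³N_a) = (77.9×10³)(3.9⁴)/(8·49.0³·14) = 1.3677 N/mm
U = ½kδ² = 0.5 × 1.3677 × 50.4² = 1737.1 N·mm = 1.7371 J

1.74 J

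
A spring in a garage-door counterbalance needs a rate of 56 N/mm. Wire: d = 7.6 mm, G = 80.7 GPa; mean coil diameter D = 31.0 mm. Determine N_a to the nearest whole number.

N_a = Gd⁴/(8D³k) = (80.7×10³ × 7.6⁴)/(8 × 31.0³ × 56)
    = 2.69233e+08 / 1.33464e+07 = 20.17 → 20 coils

20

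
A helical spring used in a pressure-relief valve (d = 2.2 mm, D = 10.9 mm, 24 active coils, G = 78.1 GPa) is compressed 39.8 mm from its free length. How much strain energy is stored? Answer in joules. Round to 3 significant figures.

k = Gd⁴/(8D³N_a) = (78.1×10³)(2.2⁴)/(8·10.9³·24) = 7.358 N/mm
U = ½kδ² = 0.5 × 7.358 × 39.8² = 5827.7 N·mm = 5.8277 J

5.83 J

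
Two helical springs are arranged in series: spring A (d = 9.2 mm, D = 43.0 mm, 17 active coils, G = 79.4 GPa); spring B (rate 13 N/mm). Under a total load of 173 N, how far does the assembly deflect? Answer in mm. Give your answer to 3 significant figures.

k_A = Gd⁴/(8D³N_a) = (79.4×10³)(9.2⁴)/(8·43.0³·17) = 52.605 N/mm
Series: 1/k_eq = 1/52.605 + 1/13 = 0.095933; k_eq = 10.424 N/mm
δ = F/k_eq = 173/10.424 = 16.596 mm

16.6 mm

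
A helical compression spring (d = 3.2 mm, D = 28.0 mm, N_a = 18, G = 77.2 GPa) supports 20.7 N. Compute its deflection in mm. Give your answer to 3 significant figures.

8.08 mm

k = Gd⁴/(8D³N_a) = (77.2×10³)(3.2⁴)/(8·28.0³·18) = 2.5608 N/mm
δ = F/k = 20.7 / 2.5608 = 8.0833 mm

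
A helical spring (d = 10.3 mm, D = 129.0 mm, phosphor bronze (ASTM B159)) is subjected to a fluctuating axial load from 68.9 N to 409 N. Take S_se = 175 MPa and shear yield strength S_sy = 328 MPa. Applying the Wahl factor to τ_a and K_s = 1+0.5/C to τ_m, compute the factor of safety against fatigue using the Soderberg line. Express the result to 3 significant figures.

1.81

C = D/d = 129.0/10.3 = 12.5243; K_W = (4C−1)/(4C−4)+0.615/C = 1.1142; K_s = 1+0.5/C = 1.0399
F_a = (F_max−F_min)/2 = 170.05 N; F_m = (F_max+F_min)/2 = 238.95 N
τ_a = K_W·8F_aD/(πd³) = 1.1142 × 51.12 = 56.958 MPa
τ_m = K_s·8F_mD/(πd³) = 1.0399 × 71.833 = 74.701 MPa
Soderberg: 1/n_f = τ_a/S_se + τ_m/S_sy = 56.958/175 + 74.701/328 = 0.32547 + 0.22775 = 0.55322
n_f = 1/0.55322 = 1.808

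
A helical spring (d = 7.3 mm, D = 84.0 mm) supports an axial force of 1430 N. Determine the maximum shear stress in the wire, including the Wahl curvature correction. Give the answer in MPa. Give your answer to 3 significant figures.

Spring index C = D/d = 84.0/7.3 = 11.5068
K_W = (4C−1)/(4C−4) + 0.615/C = 45.027/42.027 + 0.0534 = 1.1248
τ₀ = 8FD/(πd³) = 8·1430·84.0/(π·7.3³) = 960960/1222.1 = 786.3 MPa
τ_max = K·τ₀ = 1.1248 × 786.3 = 884.45 MPa

884 MPa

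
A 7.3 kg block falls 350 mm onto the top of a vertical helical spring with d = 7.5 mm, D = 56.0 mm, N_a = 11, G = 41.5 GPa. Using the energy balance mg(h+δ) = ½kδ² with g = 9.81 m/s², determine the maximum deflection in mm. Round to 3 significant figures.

85.7 mm

k = Gd⁴/(8D³N_a) = (41.5×10³)(7.5⁴)/(8·56.0³·11) = 8.4966 N/mm
W = mg = 7.3 × 9.81 = 71.613 N
½kδ² − Wδ − Wh = 0 → δ = (W + √(W² + 2kWh))/k
δ = (71.613 + √(5128.4 + 425928))/8.4966 = (71.613 + 656.55)/8.4966 = 85.7 mm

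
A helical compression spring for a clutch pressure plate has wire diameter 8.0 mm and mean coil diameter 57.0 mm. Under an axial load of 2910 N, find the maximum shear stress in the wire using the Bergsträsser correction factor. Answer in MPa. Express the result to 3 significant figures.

Spring index C = D/d = 57.0/8.0 = 7.1250
K_B = (4C+2)/(4C−3) = 30.500/25.500 = 1.1961
τ₀ = 8FD/(πd³) = 8·2910·57.0/(π·8.0³) = 1.32696e+06/1608.5 = 824.97 MPa
τ_max = K·τ₀ = 1.1961 × 824.97 = 986.73 MPa

987 MPa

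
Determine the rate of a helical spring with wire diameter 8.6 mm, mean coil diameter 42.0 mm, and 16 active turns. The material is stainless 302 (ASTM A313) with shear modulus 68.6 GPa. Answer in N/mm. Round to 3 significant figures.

k = Gd⁴/(8D³N_a) = (68.6×10³ × 8.6⁴) / (8 × 42.0³ × 16)
  = 3.75248e+08 / 9.48326e+06 = 39.569 N/mm

39.6 N/mm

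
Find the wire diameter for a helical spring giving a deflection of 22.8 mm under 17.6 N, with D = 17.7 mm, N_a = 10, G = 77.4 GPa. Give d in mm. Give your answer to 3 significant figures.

Required rate k = F/δ = 17.6/22.8 = 0.77193 N/mm
d = (8D³N_a·k / G)^(1/4) = (8·17.7³·10·0.77193 / (77.4×10³))^0.25
  = (4.4243)^0.25 = 1.4503 mm

1.45 mm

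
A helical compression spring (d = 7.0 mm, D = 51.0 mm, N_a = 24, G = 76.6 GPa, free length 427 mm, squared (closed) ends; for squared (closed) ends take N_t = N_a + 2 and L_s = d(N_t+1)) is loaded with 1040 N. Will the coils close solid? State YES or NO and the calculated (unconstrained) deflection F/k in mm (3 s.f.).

k = Gd⁴/(8D³N_a) = (76.6×10³)(7.0⁴)/(8·51.0³·24) = 7.2212 N/mm
N_t = 26; L_s = 7.0·27 = 189 mm; δ_solid = L₀ − L_s = 427 − 189 = 238 mm
δ = F/k = 1040/7.2212 = 144.02 mm
δ < δ_solid → spring does not go solid

NO, δ = 144 mm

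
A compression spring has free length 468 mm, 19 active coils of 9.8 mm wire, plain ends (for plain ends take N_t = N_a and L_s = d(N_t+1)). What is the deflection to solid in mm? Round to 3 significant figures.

N_t = 19; L_s = 9.8·20 = 196 mm
δ_solid = L₀ − L_s = 468 − 196 = 272 mm

272 mm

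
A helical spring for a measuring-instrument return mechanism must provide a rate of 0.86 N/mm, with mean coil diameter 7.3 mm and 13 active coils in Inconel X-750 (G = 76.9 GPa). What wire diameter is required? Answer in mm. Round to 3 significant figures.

d = (8D³N_a·k / G)^(1/4) = (8·7.3³·13·0.86 / (76.9×10³))^0.25
  = (0.45245)^0.25 = 0.8202 mm

0.820 mm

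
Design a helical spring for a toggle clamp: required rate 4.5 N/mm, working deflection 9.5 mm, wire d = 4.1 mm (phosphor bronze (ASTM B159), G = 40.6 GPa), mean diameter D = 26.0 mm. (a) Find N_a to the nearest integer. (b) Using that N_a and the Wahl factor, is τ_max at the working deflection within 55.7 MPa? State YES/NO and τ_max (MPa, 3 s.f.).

(a) 18 coils; (b) YES, τ_max = 51.2 MPa

N_a = Gd⁴/(8D³k) = (40.6×10³)(4.1⁴)/(8·26.0³·4.5) = 18.13 → N_a = 18
Actual rate k = Gd⁴/(8D³·18) = 4.5329 N/mm
Working load F = kδ = 4.5329·9.5 = 43.063 N
C = 26.0/4.1 = 6.3415; K_W = (4C−1)/(4C−4)+0.615/C = 1.2374
τ_max = K_W·8FD/(πd³) = 1.2374·41.368 = 51.188 MPa
τ_max ≤ 55.7 MPa → acceptable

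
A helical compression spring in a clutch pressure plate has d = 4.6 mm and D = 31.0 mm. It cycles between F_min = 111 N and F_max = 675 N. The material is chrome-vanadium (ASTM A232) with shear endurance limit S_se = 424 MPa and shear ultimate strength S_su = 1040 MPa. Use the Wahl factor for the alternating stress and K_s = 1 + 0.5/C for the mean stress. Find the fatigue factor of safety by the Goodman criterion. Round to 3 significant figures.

C = D/d = 31.0/4.6 = 6.7391; K_W = (4C−1)/(4C−4)+0.615/C = 1.2219; K_s = 1+0.5/C = 1.0742
F_a = (F_max−F_min)/2 = 282 N; F_m = (F_max+F_min)/2 = 393 N
τ_a = K_W·8F_aD/(πd³) = 1.2219 × 228.71 = 279.46 MPa
τ_m = K_s·8F_mD/(πd³) = 1.0742 × 318.73 = 342.38 MPa
Goodman: 1/n_f = τ_a/S_se + τ_m/S_su = 279.46/424 + 342.38/1040 = 0.65912 + 0.32921 = 0.98832
n_f = 1/0.98832 = 1.012

1.01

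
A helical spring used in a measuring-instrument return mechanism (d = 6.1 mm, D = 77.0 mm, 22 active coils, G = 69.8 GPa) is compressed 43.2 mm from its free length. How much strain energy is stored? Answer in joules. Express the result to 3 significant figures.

k = Gd⁴/(8D³N_a) = (69.8×10³)(6.1⁴)/(8·77.0³·22) = 1.2028 N/mm
U = ½kδ² = 0.5 × 1.2028 × 43.2² = 1122.3 N·mm = 1.1223 J

1.12 J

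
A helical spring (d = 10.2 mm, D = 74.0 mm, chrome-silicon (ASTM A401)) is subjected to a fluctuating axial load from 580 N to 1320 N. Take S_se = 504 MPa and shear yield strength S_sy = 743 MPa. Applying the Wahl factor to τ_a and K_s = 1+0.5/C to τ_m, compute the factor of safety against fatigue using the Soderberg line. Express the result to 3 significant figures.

2.50

C = D/d = 74.0/10.2 = 7.2549; K_W = (4C−1)/(4C−4)+0.615/C = 1.2047; K_s = 1+0.5/C = 1.0689
F_a = (F_max−F_min)/2 = 370 N; F_m = (F_max+F_min)/2 = 950 N
τ_a = K_W·8F_aD/(πd³) = 1.2047 × 65.701 = 79.149 MPa
τ_m = K_s·8F_mD/(πd³) = 1.0689 × 168.69 = 180.32 MPa
Soderberg: 1/n_f = τ_a/S_se + τ_m/S_sy = 79.149/504 + 180.32/743 = 0.15704 + 0.24269 = 0.39973
n_f = 1/0.39973 = 2.502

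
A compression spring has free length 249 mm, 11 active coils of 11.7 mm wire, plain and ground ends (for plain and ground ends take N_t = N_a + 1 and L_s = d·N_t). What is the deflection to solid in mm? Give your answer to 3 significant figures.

109 mm

N_t = 12; L_s = 11.7·12 = 140.4 mm
δ_solid = L₀ − L_s = 249 − 140.4 = 108.6 mm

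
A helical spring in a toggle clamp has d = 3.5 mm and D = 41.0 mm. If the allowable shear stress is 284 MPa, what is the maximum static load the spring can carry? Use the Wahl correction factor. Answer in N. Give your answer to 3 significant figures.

104 N

C = D/d = 41.0/3.5 = 11.7143
K_W = (4C−1)/(4C−4) + 0.615/C = 45.857/42.857 + 0.0525 = 1.1225
τ_max = K·8FD/(πd³) → F_max = τ_allow·πd³/(8DK)
F_max = 284·π·3.5³/(8·41.0·1.1225) = 38254/368.18 = 103.9 N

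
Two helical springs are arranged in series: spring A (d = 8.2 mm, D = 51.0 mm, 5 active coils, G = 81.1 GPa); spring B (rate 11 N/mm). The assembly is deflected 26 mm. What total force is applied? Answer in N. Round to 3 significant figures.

k_A = Gd⁴/(8D³N_a) = (81.1×10³)(8.2⁴)/(8·51.0³·5) = 69.104 N/mm
Series: 1/k_eq = 1/69.104 + 1/11 = 0.10538; k_eq = 9.4895 N/mm
F = k_eq·δ = 9.4895·26 = 246.73 N

247 N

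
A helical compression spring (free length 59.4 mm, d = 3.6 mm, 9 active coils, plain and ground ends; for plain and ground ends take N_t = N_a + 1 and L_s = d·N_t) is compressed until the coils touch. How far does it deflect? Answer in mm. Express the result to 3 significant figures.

N_t = 10; L_s = 3.6·10 = 36 mm
δ_solid = L₀ − L_s = 59.4 − 36 = 23.4 mm

23.4 mm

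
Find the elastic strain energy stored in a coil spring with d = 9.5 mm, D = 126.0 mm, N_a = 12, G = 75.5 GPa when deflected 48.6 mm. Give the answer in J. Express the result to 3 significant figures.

3.78 J

k = Gd⁴/(8D³N_a) = (75.5×10³)(9.5⁴)/(8·126.0³·12) = 3.2023 N/mm
U = ½kδ² = 0.5 × 3.2023 × 48.6² = 3781.8 N·mm = 3.7818 J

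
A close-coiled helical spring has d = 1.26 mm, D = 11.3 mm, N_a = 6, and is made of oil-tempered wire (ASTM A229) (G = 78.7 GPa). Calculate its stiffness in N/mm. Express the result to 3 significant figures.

2.86 N/mm

k = Gd⁴/(8D³N_a) = (78.7×10³ × 1.26⁴) / (8 × 11.3³ × 6)
  = 198361 / 69259.1 = 2.864 N/mm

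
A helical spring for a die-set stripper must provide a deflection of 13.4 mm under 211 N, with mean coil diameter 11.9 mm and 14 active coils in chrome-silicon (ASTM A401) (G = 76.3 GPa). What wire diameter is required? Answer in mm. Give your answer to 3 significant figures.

Required rate k = F/δ = 211/13.4 = 15.746 N/mm
d = (8D³N_a·k / G)^(1/4) = (8·11.9³·14·15.746 / (76.3×10³))^0.25
  = (38.95)^0.25 = 2.4982 mm

2.50 mm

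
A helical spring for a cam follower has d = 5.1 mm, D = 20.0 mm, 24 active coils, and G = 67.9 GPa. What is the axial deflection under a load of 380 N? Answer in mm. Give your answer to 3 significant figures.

12.7 mm

k = Gd⁴/(8D³N_a) = (67.9×10³)(5.1⁴)/(8·20.0³·24) = 29.906 N/mm
δ = F/k = 380 / 29.906 = 12.706 mm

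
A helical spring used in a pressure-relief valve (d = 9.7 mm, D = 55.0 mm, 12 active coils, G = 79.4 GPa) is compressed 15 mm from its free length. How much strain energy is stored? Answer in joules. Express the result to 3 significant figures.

4.95 J

k = Gd⁴/(8D³N_a) = (79.4×10³)(9.7⁴)/(8·55.0³·12) = 44.01 N/mm
U = ½kδ² = 0.5 × 44.01 × 15² = 4951.1 N·mm = 4.9511 J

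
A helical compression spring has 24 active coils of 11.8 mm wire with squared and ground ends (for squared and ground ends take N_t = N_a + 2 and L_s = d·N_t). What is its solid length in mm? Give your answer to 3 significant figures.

squared and ground ends: N_t = N_a + 2 = 24 + 2 = 26
L_s = d·N_t = 11.8 × 26 = 306.8 mm

307 mm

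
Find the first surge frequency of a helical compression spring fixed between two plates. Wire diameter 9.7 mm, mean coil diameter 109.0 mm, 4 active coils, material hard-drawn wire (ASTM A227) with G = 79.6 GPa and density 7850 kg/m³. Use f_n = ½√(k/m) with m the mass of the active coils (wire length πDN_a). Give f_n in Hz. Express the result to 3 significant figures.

k = Gd⁴/(8D³N_a) = (79.6×10³)(9.7⁴)/(8·109.0³·4) = 17.005 N/mm = 17005 N/m
Wire length L = πDN_a = π·109.0·4 = 1369.7 mm
m = ρ·(πd²/4)·L = 7850 × 73.898×10⁻⁶ m² × 1.3697 m = 0.79458 kg
f_n = ½√(k/m) = 0.5·√(17005/0.79458) = 0.5·√(21401) = 73.145 Hz

73.1 Hz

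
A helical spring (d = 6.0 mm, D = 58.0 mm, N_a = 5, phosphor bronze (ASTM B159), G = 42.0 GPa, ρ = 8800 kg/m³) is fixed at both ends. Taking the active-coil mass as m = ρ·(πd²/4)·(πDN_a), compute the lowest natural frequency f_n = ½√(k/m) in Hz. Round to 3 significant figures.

k = Gd⁴/(8D³N_a) = (42.0×10³)(6.0⁴)/(8·58.0³·5) = 6.9745 N/mm = 6974.5 N/m
Wire length L = πDN_a = π·58.0·5 = 911.06 mm
m = ρ·(πd²/4)·L = 8800 × 28.274×10⁻⁶ m² × 0.91106 m = 0.22669 kg
f_n = ½√(k/m) = 0.5·√(6974.5/0.22669) = 0.5·√(30767) = 87.703 Hz

87.7 Hz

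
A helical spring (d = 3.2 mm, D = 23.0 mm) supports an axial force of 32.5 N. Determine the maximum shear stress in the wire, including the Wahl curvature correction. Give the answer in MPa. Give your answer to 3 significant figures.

Spring index C = D/d = 23.0/3.2 = 7.1875
K_W = (4C−1)/(4C−4) + 0.615/C = 27.750/24.750 + 0.0856 = 1.2068
τ₀ = 8FD/(πd³) = 8·32.5·23.0/(π·3.2³) = 5980/102.94 = 58.09 MPa
τ_max = K·τ₀ = 1.2068 × 58.09 = 70.102 MPa

70.1 MPa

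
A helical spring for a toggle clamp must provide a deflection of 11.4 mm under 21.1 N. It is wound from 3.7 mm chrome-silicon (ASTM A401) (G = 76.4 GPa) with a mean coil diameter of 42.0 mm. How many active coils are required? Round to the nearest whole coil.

Required rate k = F/δ = 21.1/11.4 = 1.8509 N/mm
N_a = Gd⁴/(8D³k) = (76.4×10³ × 3.7⁴)/(8 × 42.0³ × 1.8509)
    = 1.43186e+07 / 1.09702e+06 = 13.05 → 13 coils

13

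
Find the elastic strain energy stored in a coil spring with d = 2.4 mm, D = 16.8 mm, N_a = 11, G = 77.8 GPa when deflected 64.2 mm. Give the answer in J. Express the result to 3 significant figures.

12.7 J

k = Gd⁴/(8D³N_a) = (77.8×10³)(2.4⁴)/(8·16.8³·11) = 6.1861 N/mm
U = ½kδ² = 0.5 × 6.1861 × 64.2² = 12748 N·mm = 12.748 J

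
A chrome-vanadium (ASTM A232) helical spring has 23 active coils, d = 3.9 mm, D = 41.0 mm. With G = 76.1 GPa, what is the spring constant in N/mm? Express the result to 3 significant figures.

1.39 N/mm

k = Gd⁴/(8D³N_a) = (76.1×10³ × 3.9⁴) / (8 × 41.0³ × 23)
  = 1.76053e+07 / 1.26815e+07 = 1.3883 N/mm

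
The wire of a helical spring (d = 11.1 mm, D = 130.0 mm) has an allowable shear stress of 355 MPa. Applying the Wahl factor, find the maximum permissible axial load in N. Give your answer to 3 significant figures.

1310 N

C = D/d = 130.0/11.1 = 11.7117
K_W = (4C−1)/(4C−4) + 0.615/C = 45.847/42.847 + 0.0525 = 1.1225
τ_max = K·8FD/(πd³) → F_max = τ_allow·πd³/(8DK)
F_max = 355·π·11.1³/(8·130.0·1.1225) = 1.5253e+06/1167.4 = 1306.5 N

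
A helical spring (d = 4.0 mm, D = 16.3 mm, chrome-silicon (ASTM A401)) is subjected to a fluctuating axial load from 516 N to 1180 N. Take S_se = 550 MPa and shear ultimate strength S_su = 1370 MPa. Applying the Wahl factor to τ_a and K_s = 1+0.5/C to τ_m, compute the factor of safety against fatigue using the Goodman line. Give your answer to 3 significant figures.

1.00

C = D/d = 16.3/4.0 = 4.0750; K_W = (4C−1)/(4C−4)+0.615/C = 1.3948; K_s = 1+0.5/C = 1.1227
F_a = (F_max−F_min)/2 = 332 N; F_m = (F_max+F_min)/2 = 848 N
τ_a = K_W·8F_aD/(πd³) = 1.3948 × 215.32 = 300.33 MPa
τ_m = K_s·8F_mD/(πd³) = 1.1227 × 549.98 = 617.46 MPa
Goodman: 1/n_f = τ_a/S_se + τ_m/S_su = 300.33/550 + 617.46/1370 = 0.54606 + 0.45070 = 0.99676
n_f = 1/0.99676 = 1.003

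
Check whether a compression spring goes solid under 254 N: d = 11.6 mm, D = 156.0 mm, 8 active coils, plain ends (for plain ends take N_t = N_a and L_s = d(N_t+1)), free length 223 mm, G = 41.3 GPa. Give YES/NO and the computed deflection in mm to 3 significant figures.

k = Gd⁴/(8D³N_a) = (41.3×10³)(11.6⁴)/(8·156.0³·8) = 3.0777 N/mm
N_t = 8; L_s = 11.6·9 = 104.4 mm; δ_solid = L₀ − L_s = 223 − 104.4 = 118.6 mm
δ = F/k = 254/3.0777 = 82.529 mm
δ < δ_solid → spring does not go solid

NO, δ = 82.5 mm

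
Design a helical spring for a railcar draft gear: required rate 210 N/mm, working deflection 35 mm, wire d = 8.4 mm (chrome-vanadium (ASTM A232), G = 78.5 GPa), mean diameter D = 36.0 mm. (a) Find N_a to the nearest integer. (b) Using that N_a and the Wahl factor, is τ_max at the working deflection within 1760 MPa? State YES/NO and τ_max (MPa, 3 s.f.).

N_a = Gd⁴/(8D³k) = (78.5×10³)(8.4⁴)/(8·36.0³·210) = 4.986 → N_a = 5
Actual rate k = Gd⁴/(8D³·5) = 209.42 N/mm
Working load F = kδ = 209.42·35 = 7329.7 N
C = 36.0/8.4 = 4.2857; K_W = (4C−1)/(4C−4)+0.615/C = 1.3718
τ_max = K_W·8FD/(πd³) = 1.3718·1133.7 = 1555.1 MPa
τ_max ≤ 1760 MPa → acceptable

(a) 5 coils; (b) YES, τ_max = 1560 MPa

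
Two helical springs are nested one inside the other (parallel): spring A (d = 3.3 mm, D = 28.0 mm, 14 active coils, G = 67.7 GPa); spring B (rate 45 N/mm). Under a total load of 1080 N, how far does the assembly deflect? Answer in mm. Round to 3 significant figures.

k_A = Gd⁴/(8D³N_a) = (67.7×10³)(3.3⁴)/(8·28.0³·14) = 3.2655 N/mm
Parallel: k_eq = 3.2655 + 45 = 48.266 N/mm
δ = F/k_eq = 1080/48.266 = 22.376 mm

22.4 mm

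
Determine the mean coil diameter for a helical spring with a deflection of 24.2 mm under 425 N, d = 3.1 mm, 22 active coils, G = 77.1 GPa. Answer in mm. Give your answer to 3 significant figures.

Required rate k = F/δ = 425/24.2 = 17.562 N/mm
D = (Gd⁴/(8N_a·k))^(1/3) = (77.1×10³·3.1⁴/(8·22·17.562))^(1/3)
  = (2303.64)^(1/3) = 13.2070 mm

13.2 mm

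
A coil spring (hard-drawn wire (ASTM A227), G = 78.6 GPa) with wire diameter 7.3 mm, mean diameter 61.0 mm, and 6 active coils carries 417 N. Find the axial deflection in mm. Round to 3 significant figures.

20.4 mm

k = Gd⁴/(8D³N_a) = (78.6×10³)(7.3⁴)/(8·61.0³·6) = 20.487 N/mm
δ = F/k = 417 / 20.487 = 20.354 mm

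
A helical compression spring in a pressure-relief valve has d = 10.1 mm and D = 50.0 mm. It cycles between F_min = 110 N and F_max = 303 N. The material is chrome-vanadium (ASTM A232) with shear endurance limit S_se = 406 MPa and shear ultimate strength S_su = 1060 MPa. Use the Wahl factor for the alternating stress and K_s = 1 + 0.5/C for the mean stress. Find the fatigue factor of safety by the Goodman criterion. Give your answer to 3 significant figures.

15.4

C = D/d = 50.0/10.1 = 4.9505; K_W = (4C−1)/(4C−4)+0.615/C = 1.3141; K_s = 1+0.5/C = 1.1010
F_a = (F_max−F_min)/2 = 96.5 N; F_m = (F_max+F_min)/2 = 206.5 N
τ_a = K_W·8F_aD/(πd³) = 1.3141 × 11.925 = 15.671 MPa
τ_m = K_s·8F_mD/(πd³) = 1.1010 × 25.519 = 28.097 MPa
Goodman: 1/n_f = τ_a/S_se + τ_m/S_su = 15.671/406 + 28.097/1060 = 0.03860 + 0.02651 = 0.065105
n_f = 1/0.065105 = 15.36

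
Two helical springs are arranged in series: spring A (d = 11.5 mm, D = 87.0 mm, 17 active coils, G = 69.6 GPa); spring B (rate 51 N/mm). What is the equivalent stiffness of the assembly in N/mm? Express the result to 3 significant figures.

10.7 N/mm

k_A = Gd⁴/(8D³N_a) = (69.6×10³)(11.5⁴)/(8·87.0³·17) = 13.593 N/mm
Series: 1/k_eq = 1/13.593 + 1/51 = 0.093177; k_eq = 10.732 N/mm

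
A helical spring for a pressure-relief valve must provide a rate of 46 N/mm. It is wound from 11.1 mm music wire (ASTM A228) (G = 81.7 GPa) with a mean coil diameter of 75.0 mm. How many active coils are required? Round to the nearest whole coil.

8

N_a = Gd⁴/(8D³k) = (81.7×10³ × 11.1⁴)/(8 × 75.0³ × 46)
    = 1.24026e+09 / 1.5525e+08 = 7.989 → 8 coils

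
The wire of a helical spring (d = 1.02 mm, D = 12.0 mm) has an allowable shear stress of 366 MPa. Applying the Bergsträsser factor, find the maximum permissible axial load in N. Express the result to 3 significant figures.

11.4 N

C = D/d = 12.0/1.02 = 11.7647
K_B = (4C+2)/(4C−3) = 49.059/44.059 = 1.1135
τ_max = K·8FD/(πd³) → F_max = τ_allow·πd³/(8DK)
F_max = 366·π·1.02³/(8·12.0·1.1135) = 1220.2/106.89 = 11.415 N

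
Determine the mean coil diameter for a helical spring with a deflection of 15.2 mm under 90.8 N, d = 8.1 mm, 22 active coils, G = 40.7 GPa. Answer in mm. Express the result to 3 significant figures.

Required rate k = F/δ = 90.8/15.2 = 5.9737 N/mm
D = (Gd⁴/(8N_a·k))^(1/3) = (40.7×10³·8.1⁴/(8·22·5.9737))^(1/3)
  = (166640)^(1/3) = 55.0292 mm

55.0 mm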